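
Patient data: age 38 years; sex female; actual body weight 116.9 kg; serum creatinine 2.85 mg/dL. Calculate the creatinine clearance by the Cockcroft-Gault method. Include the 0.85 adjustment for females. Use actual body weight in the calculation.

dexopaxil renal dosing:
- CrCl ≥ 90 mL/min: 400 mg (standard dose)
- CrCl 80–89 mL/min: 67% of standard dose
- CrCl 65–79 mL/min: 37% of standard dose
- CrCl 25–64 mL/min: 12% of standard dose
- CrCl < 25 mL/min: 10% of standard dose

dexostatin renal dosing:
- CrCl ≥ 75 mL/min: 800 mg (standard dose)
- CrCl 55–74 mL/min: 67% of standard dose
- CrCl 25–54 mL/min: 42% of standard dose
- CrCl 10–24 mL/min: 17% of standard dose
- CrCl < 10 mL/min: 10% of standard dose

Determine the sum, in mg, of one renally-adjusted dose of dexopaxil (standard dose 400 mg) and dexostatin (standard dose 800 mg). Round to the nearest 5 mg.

CrCl = (140 − 38) × 116.9 / (72 × 2.85) × 0.85 = 11923.8 / 205.20 × 0.85 ≈ 49.4 mL/min
CrCl ≈ 49 mL/min.
dexopaxil: 25–64 mL/min → 12% of 400 mg = 48 mg.
dexostatin: 25–54 mL/min → 42% of 800 mg = 336 mg.
Total = 48 + 336 = 384 mg.

385 mg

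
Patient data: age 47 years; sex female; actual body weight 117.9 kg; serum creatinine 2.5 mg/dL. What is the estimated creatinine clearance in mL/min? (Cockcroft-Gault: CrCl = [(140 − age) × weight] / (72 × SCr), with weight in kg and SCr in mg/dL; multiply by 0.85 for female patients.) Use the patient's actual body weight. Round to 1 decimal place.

51.8 mL/min

CrCl = (140 − 47) × 117.9 / (72 × 2.5) × 0.85 = 10964.7 / 180.00 × 0.85 ≈ 51.8 mL/min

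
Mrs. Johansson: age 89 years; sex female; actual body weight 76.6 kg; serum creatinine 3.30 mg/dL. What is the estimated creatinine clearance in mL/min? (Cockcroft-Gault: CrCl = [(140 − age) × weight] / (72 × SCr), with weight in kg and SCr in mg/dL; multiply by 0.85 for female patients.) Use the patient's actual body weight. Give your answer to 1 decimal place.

CrCl = (140 − 89) × 76.6 / (72 × 3.3) × 0.85 = 3906.6 / 237.60 × 0.85 ≈ 14.0 mL/min

14.0 mL/min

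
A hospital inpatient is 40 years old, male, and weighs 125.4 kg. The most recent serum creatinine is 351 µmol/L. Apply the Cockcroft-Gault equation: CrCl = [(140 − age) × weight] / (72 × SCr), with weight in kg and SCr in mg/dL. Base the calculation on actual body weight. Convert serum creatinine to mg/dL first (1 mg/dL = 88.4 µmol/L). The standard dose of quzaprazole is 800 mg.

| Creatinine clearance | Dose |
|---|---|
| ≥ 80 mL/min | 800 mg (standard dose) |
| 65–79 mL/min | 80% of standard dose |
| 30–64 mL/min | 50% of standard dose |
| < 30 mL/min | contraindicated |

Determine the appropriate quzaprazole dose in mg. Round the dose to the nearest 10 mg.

400 mg

SCr = 351 / 88.4 = 3.971 mg/dL
CrCl = (140 − 40) × 125.4 / (72 × 3.971) = 12540.0 / 285.91 ≈ 43.9 mL/min
CrCl ≈ 44 mL/min → bracket 30–64 mL/min.
50% of 800 mg = 400 mg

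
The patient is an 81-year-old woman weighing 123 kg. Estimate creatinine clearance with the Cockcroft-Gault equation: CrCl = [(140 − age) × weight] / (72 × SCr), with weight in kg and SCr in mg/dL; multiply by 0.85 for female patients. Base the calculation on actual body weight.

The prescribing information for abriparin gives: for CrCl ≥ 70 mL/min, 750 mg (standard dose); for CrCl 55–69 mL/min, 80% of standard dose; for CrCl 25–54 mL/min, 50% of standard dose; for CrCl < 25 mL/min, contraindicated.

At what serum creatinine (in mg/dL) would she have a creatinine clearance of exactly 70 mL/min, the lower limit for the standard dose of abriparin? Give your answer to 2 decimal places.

Standard dose requires CrCl ≥ 70 mL/min.
Set (140 − 81) × 123 × 0.85 / (72 × SCr) = 70
SCr = (140 − 81) × 123 × 0.85 / (72 × 70) = 1.224 mg/dL

1.22 mg/dL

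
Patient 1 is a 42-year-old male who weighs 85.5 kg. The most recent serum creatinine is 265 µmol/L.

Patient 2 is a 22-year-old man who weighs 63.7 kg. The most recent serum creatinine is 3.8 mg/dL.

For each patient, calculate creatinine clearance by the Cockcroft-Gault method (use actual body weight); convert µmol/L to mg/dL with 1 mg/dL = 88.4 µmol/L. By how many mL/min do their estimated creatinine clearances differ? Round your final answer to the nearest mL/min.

11 mL/min

Patient 1: SCr = 265 / 88.4 = 2.998 mg/dL
Patient 1: CrCl = (140 − 42) × 85.5 / (72 × 2.998) = 8379.0 / 215.86 ≈ 38.8 mL/min
Patient 2: CrCl = (140 − 22) × 63.7 / (72 × 3.8) = 7516.6 / 273.60 ≈ 27.5 mL/min
|38.8 − 27.5| = 11.3 mL/min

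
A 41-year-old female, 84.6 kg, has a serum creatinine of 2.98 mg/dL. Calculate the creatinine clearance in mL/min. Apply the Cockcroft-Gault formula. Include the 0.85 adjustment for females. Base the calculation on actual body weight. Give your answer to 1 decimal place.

CrCl = (140 − 41) × 84.6 / (72 × 2.98) × 0.85 = 8375.4 / 214.56 × 0.85 ≈ 33.2 mL/min

33.2 mL/min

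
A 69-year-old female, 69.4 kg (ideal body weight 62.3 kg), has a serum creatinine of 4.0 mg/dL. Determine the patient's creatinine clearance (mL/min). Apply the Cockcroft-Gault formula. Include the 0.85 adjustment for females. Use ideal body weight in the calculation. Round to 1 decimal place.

13.1 mL/min

CrCl = (140 − 69) × 62.3 / (72 × 4) × 0.85 = 4423.3 / 288.00 × 0.85 ≈ 13.1 mL/min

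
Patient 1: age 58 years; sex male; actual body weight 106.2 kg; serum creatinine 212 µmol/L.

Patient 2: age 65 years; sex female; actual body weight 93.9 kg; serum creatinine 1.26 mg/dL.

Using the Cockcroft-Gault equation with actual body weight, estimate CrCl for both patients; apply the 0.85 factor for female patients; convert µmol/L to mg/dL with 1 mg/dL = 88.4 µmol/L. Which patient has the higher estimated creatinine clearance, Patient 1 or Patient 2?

Patient 1: SCr = 212 / 88.4 = 2.398 mg/dL
Patient 1: CrCl = (140 − 58) × 106.2 / (72 × 2.398) = 8708.4 / 172.66 ≈ 50.4 mL/min
Patient 2: CrCl = (140 − 65) × 93.9 / (72 × 1.26) × 0.85 = 7042.5 / 90.72 × 0.85 ≈ 66.0 mL/min
50.4 vs 66.0 mL/min → Patient 2 is higher.

Patient 2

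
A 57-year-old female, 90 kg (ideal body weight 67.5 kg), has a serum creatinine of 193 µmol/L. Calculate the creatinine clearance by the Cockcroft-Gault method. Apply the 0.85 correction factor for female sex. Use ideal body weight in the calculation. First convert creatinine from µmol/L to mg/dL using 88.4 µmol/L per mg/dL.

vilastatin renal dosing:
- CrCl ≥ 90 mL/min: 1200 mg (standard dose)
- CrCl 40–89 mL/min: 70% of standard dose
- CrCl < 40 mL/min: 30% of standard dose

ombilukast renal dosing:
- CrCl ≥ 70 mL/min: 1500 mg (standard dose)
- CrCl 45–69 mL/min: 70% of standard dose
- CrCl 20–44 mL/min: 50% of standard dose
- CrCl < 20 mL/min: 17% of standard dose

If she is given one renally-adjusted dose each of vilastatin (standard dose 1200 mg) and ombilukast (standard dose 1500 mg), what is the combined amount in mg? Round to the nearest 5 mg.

SCr = 193 / 88.4 = 2.183 mg/dL
CrCl = (140 − 57) × 67.5 / (72 × 2.183) × 0.85 = 5602.5 / 157.18 × 0.85 ≈ 30.3 mL/min
CrCl ≈ 30 mL/min.
vilastatin: < 40 mL/min → 30% of 1200 mg = 360 mg.
ombilukast: 20–44 mL/min → 50% of 1500 mg = 750 mg.
Total = 360 + 750 = 1110 mg.

1110 mg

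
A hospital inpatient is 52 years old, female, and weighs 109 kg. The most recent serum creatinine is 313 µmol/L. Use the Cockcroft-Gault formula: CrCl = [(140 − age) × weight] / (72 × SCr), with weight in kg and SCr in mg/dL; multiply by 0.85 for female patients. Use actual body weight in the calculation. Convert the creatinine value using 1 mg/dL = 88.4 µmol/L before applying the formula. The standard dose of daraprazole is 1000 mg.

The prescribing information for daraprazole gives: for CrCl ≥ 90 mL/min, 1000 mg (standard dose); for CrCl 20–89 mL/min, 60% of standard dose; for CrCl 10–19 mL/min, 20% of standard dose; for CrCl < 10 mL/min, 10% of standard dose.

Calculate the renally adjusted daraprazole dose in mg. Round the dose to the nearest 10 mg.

SCr = 313 / 88.4 = 3.541 mg/dL
CrCl = (140 − 52) × 109 / (72 × 3.541) × 0.85 = 9592.0 / 254.95 × 0.85 ≈ 32.0 mL/min
CrCl ≈ 32 mL/min → bracket 20–89 mL/min.
60% of 1000 mg = 600 mg

600 mg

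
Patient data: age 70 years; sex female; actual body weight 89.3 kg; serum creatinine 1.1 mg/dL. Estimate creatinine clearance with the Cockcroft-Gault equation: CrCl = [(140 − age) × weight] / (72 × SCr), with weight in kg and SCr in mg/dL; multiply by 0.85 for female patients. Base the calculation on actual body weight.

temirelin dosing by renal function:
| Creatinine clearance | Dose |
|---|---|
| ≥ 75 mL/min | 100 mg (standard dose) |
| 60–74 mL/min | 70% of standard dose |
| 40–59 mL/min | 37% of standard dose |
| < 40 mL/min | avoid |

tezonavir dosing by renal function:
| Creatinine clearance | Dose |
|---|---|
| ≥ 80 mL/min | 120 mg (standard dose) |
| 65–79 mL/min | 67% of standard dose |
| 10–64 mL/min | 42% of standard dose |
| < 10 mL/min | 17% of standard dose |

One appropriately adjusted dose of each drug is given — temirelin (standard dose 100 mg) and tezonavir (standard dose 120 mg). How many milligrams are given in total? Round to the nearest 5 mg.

CrCl = (140 − 70) × 89.3 / (72 × 1.1) × 0.85 = 6251.0 / 79.20 × 0.85 ≈ 67.1 mL/min
CrCl ≈ 67 mL/min.
temirelin: 60–74 mL/min → 70% of 100 mg = 70 mg.
tezonavir: 65–79 mL/min → 67% of 120 mg = 80.4 mg.
Total = 70 + 80.4 = 150.4 mg.

150 mg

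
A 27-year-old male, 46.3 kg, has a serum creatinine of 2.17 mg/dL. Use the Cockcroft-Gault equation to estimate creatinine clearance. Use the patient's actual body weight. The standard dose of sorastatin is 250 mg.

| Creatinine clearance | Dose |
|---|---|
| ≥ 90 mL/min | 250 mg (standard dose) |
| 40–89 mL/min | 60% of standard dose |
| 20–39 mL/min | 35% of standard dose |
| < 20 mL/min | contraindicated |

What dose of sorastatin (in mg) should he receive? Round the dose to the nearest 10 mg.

90 mg

CrCl = (140 − 27) × 46.3 / (72 × 2.17) = 5231.9 / 156.24 ≈ 33.5 mL/min
CrCl ≈ 33 mL/min → bracket 20–39 mL/min.
35% of 250 mg = 87.5 mg → 90 mg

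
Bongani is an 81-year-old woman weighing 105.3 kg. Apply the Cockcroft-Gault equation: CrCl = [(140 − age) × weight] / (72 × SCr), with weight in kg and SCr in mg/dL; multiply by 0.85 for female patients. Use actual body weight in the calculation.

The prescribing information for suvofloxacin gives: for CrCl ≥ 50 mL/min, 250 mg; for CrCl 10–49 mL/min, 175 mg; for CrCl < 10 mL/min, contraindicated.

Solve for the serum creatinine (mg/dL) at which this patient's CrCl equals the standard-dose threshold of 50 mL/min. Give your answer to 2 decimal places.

1.47 mg/dL

Standard dose requires CrCl ≥ 50 mL/min.
Set (140 − 81) × 105.3 × 0.85 / (72 × SCr) = 50
SCr = (140 − 81) × 105.3 × 0.85 / (72 × 50) = 1.467 mg/dL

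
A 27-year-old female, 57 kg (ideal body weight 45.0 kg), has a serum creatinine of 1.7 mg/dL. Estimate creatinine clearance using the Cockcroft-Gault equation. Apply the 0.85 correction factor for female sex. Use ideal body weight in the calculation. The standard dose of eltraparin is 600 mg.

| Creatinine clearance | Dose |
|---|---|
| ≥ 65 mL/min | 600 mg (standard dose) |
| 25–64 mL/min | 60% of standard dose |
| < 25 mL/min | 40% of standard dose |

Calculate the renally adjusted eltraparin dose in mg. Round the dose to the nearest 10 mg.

360 mg

CrCl = (140 − 27) × 45 / (72 × 1.7) × 0.85 = 5085.0 / 122.40 × 0.85 ≈ 35.3 mL/min
CrCl ≈ 35 mL/min → bracket 25–64 mL/min.
60% of 600 mg = 360 mg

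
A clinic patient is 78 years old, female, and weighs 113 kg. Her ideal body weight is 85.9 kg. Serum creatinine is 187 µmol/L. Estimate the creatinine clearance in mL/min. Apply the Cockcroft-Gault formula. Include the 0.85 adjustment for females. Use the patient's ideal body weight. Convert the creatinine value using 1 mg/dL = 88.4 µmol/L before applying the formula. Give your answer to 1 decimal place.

SCr = 187 / 88.4 = 2.115 mg/dL
CrCl = (140 − 78) × 85.9 / (72 × 2.115) × 0.85 = 5325.8 / 152.28 × 0.85 ≈ 29.7 mL/min

29.7 mL/min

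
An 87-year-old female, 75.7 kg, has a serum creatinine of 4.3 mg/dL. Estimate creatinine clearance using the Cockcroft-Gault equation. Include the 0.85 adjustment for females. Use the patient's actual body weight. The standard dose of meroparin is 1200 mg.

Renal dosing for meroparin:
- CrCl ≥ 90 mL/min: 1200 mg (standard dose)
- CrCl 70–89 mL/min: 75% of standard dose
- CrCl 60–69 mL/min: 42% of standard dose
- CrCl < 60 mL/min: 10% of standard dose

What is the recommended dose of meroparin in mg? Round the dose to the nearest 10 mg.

120 mg

CrCl = (140 − 87) × 75.7 / (72 × 4.3) × 0.85 = 4012.1 / 309.60 × 0.85 ≈ 11.0 mL/min
CrCl ≈ 11 mL/min → bracket < 60 mL/min.
10% of 1200 mg = 120 mg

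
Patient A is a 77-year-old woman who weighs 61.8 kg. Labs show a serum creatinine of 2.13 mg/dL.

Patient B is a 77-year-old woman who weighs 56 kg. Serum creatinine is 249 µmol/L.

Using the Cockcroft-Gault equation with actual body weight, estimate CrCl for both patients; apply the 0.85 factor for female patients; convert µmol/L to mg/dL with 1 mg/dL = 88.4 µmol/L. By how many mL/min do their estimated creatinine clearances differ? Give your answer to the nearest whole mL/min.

7 mL/min

Patient A: CrCl = (140 − 77) × 61.8 / (72 × 2.13) × 0.85 = 3893.4 / 153.36 × 0.85 ≈ 21.6 mL/min
Patient B: SCr = 249 / 88.4 = 2.817 mg/dL
Patient B: CrCl = (140 − 77) × 56 / (72 × 2.817) × 0.85 = 3528.0 / 202.82 × 0.85 ≈ 14.8 mL/min
|21.6 − 14.8| = 6.8 mL/min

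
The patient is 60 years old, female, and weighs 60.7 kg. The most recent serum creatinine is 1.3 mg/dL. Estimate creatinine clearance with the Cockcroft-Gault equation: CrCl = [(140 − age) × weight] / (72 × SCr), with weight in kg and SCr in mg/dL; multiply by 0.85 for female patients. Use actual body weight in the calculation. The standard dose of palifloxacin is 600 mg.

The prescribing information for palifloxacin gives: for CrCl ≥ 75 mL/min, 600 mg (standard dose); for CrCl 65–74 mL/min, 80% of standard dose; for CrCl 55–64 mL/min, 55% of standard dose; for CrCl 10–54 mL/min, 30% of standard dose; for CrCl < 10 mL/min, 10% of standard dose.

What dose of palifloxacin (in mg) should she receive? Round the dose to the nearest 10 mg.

180 mg

CrCl = (140 − 60) × 60.7 / (72 × 1.3) × 0.85 = 4856.0 / 93.60 × 0.85 ≈ 44.1 mL/min
CrCl ≈ 44 mL/min → bracket 10–54 mL/min.
30% of 600 mg = 180 mg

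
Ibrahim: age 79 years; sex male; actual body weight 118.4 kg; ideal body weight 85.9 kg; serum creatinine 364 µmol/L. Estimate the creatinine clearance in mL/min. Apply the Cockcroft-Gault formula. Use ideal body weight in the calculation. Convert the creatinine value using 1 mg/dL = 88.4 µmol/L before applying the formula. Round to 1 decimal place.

SCr = 364 / 88.4 = 4.118 mg/dL
CrCl = (140 − 79) × 85.9 / (72 × 4.118) = 5239.9 / 296.50 ≈ 17.7 mL/min

17.7 mL/min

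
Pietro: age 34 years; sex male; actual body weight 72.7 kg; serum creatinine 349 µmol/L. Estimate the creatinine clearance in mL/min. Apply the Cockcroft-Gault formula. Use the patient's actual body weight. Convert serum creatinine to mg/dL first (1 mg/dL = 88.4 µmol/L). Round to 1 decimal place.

SCr = 349 / 88.4 = 3.948 mg/dL
CrCl = (140 − 34) × 72.7 / (72 × 3.948) = 7706.2 / 284.26 ≈ 27.1 mL/min

27.1 mL/min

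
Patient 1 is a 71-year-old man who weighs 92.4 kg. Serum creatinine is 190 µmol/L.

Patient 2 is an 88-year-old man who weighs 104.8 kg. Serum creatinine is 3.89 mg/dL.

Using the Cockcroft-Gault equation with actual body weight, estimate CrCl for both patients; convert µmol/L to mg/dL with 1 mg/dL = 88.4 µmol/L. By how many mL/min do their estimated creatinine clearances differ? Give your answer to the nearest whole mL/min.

Patient 1: SCr = 190 / 88.4 = 2.149 mg/dL
Patient 1: CrCl = (140 − 71) × 92.4 / (72 × 2.149) = 6375.6 / 154.73 ≈ 41.2 mL/min
Patient 2: CrCl = (140 − 88) × 104.8 / (72 × 3.89) = 5449.6 / 280.08 ≈ 19.5 mL/min
|41.2 − 19.5| = 21.7 mL/min

22 mL/min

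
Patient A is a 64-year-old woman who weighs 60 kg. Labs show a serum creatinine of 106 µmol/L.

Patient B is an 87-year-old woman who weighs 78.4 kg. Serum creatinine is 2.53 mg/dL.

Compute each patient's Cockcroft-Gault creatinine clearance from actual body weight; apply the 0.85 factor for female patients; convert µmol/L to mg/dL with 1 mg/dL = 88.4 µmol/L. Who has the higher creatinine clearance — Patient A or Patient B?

Patient A: SCr = 106 / 88.4 = 1.199 mg/dL
Patient A: CrCl = (140 − 64) × 60 / (72 × 1.199) × 0.85 = 4560.0 / 86.33 × 0.85 ≈ 44.9 mL/min
Patient B: CrCl = (140 − 87) × 78.4 / (72 × 2.53) × 0.85 = 4155.2 / 182.16 × 0.85 ≈ 19.4 mL/min
44.9 vs 19.4 mL/min → Patient A is higher.

Patient A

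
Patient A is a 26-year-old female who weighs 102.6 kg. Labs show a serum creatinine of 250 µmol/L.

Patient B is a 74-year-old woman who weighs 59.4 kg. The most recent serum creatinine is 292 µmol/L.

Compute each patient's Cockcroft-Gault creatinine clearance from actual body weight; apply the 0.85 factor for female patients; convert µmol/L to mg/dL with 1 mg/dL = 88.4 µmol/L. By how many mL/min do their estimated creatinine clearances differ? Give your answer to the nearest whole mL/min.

Patient A: SCr = 250 / 88.4 = 2.828 mg/dL
Patient A: CrCl = (140 − 26) × 102.6 / (72 × 2.828) × 0.85 = 11696.4 / 203.62 × 0.85 ≈ 48.8 mL/min
Patient B: SCr = 292 / 88.4 = 3.303 mg/dL
Patient B: CrCl = (140 − 74) × 59.4 / (72 × 3.303) × 0.85 = 3920.4 / 237.82 × 0.85 ≈ 14.0 mL/min
|48.8 − 14.0| = 34.8 mL/min

35 mL/min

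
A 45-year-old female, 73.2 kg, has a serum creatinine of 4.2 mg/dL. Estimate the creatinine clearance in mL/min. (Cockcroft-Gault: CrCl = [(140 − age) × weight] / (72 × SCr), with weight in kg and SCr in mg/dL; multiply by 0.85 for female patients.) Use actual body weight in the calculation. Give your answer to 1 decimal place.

CrCl = (140 − 45) × 73.2 / (72 × 4.2) × 0.85 = 6954.0 / 302.40 × 0.85 ≈ 19.5 mL/min

19.5 mL/min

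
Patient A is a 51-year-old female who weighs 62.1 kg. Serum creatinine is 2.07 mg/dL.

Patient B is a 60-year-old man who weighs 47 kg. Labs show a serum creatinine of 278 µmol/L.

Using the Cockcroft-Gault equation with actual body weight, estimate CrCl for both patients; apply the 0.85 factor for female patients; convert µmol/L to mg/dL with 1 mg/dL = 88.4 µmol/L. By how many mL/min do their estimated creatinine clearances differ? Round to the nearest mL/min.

Patient A: CrCl = (140 − 51) × 62.1 / (72 × 2.07) × 0.85 = 5526.9 / 149.04 × 0.85 ≈ 31.5 mL/min
Patient B: SCr = 278 / 88.4 = 3.145 mg/dL
Patient B: CrCl = (140 − 60) × 47 / (72 × 3.145) = 3760.0 / 226.44 ≈ 16.6 mL/min
|31.5 − 16.6| = 14.9 mL/min

15 mL/min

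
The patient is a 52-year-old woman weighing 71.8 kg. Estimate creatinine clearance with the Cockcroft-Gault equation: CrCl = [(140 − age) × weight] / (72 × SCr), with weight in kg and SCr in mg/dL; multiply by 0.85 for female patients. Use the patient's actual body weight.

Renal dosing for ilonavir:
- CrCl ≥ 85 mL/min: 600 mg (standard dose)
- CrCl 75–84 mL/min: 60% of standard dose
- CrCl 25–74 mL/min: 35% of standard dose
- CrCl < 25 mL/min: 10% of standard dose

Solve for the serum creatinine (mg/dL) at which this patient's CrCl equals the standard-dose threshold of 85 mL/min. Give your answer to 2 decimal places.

Standard dose requires CrCl ≥ 85 mL/min.
Set (140 − 52) × 71.8 × 0.85 / (72 × SCr) = 85
SCr = (140 − 52) × 71.8 × 0.85 / (72 × 85) = 0.878 mg/dL

0.88 mg/dL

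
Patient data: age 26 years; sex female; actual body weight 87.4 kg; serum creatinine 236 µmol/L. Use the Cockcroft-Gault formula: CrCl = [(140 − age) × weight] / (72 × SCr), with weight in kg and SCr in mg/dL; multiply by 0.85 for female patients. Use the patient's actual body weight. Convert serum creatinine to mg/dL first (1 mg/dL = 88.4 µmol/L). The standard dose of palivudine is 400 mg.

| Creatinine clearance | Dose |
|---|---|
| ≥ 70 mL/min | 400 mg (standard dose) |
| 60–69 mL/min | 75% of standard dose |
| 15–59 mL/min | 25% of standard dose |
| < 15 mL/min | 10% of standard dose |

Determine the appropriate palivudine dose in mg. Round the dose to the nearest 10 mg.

100 mg

SCr = 236 / 88.4 = 2.67 mg/dL
CrCl = (140 − 26) × 87.4 / (72 × 2.67) × 0.85 = 9963.6 / 192.24 × 0.85 ≈ 44.1 mL/min
CrCl ≈ 44 mL/min → bracket 15–59 mL/min.
25% of 400 mg = 100 mg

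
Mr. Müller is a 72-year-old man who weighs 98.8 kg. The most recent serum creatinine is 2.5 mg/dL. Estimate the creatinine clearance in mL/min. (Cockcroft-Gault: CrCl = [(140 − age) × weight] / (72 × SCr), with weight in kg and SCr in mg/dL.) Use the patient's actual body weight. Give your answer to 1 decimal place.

CrCl = (140 − 72) × 98.8 / (72 × 2.5) = 6718.4 / 180.00 ≈ 37.3 mL/min

37.3 mL/min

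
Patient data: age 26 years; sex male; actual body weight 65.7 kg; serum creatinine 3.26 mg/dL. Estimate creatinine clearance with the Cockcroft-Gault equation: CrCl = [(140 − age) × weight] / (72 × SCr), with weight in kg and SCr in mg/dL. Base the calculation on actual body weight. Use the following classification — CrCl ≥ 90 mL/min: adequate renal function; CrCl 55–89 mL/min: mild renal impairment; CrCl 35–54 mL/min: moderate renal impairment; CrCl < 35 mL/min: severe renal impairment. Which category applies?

severe renal impairment

CrCl = (140 − 26) × 65.7 / (72 × 3.26) = 7489.8 / 234.72 ≈ 31.9 mL/min
32 mL/min falls in the 'severe renal impairment' range.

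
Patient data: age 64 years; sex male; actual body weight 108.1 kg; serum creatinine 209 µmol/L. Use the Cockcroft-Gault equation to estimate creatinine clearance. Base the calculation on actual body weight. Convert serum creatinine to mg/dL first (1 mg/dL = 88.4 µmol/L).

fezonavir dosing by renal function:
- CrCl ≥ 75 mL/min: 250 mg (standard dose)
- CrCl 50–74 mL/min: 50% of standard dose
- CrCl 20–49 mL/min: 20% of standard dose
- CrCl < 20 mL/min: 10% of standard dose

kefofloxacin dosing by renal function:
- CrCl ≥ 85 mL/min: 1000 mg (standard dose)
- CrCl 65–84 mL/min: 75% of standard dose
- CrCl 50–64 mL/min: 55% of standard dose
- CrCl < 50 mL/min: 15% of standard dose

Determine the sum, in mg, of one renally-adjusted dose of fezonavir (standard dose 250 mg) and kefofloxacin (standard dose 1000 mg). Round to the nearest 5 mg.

200 mg

SCr = 209 / 88.4 = 2.364 mg/dL
CrCl = (140 − 64) × 108.1 / (72 × 2.364) = 8215.6 / 170.21 ≈ 48.3 mL/min
CrCl ≈ 48 mL/min.
fezonavir: 20–49 mL/min → 20% of 250 mg = 50 mg.
kefofloxacin: < 50 mL/min → 15% of 1000 mg = 150 mg.
Total = 50 + 150 = 200 mg.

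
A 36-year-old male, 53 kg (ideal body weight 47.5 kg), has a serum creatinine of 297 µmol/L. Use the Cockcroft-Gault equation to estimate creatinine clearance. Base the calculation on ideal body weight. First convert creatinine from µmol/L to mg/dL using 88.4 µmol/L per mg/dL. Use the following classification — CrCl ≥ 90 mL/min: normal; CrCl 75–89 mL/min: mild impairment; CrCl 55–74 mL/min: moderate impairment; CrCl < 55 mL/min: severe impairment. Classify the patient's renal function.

SCr = 297 / 88.4 = 3.36 mg/dL
CrCl = (140 − 36) × 47.5 / (72 × 3.36) = 4940.0 / 241.92 ≈ 20.4 mL/min
20 mL/min falls in the 'severe impairment' range.

severe impairment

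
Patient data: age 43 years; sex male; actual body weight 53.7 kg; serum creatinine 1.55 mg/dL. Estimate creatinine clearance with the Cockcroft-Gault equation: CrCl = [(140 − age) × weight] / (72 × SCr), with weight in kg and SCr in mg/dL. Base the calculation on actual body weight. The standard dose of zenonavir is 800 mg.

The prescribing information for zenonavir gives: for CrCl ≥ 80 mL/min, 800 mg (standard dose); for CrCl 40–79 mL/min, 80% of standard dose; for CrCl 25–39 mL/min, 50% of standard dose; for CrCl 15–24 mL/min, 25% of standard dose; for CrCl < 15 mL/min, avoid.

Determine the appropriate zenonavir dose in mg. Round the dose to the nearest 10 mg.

CrCl = (140 − 43) × 53.7 / (72 × 1.55) = 5208.9 / 111.60 ≈ 46.7 mL/min
CrCl ≈ 47 mL/min → bracket 40–79 mL/min.
80% of 800 mg = 640 mg

640 mg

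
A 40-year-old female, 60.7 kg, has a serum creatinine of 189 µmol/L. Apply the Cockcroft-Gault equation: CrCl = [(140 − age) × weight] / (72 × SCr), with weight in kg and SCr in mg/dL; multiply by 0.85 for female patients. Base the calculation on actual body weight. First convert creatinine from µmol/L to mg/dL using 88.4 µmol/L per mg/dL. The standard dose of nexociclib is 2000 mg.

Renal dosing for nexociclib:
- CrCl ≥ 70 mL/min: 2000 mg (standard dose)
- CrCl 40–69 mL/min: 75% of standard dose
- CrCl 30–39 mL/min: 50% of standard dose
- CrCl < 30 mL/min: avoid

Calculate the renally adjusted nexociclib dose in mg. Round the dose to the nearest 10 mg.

1000 mg

SCr = 189 / 88.4 = 2.138 mg/dL
CrCl = (140 − 40) × 60.7 / (72 × 2.138) × 0.85 = 6070.0 / 153.94 × 0.85 ≈ 33.5 mL/min
CrCl ≈ 34 mL/min → bracket 30–39 mL/min.
50% of 2000 mg = 1000 mg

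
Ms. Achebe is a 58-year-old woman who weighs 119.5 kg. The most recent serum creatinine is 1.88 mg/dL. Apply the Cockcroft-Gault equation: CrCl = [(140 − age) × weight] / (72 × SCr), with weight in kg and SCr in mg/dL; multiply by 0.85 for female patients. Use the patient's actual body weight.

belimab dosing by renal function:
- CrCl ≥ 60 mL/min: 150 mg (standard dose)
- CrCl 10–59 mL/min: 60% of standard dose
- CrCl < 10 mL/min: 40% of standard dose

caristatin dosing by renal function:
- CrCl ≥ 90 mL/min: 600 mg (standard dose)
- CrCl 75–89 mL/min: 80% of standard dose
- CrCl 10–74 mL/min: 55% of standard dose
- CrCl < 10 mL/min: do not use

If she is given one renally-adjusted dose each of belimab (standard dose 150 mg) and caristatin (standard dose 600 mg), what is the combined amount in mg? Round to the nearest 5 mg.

CrCl = (140 − 58) × 119.5 / (72 × 1.88) × 0.85 = 9799.0 / 135.36 × 0.85 ≈ 61.5 mL/min
CrCl ≈ 62 mL/min.
belimab: ≥ 60 mL/min → 100% of 150 mg = 150 mg.
caristatin: 10–74 mL/min → 55% of 600 mg = 330 mg.
Total = 150 + 330 = 480 mg.

480 mg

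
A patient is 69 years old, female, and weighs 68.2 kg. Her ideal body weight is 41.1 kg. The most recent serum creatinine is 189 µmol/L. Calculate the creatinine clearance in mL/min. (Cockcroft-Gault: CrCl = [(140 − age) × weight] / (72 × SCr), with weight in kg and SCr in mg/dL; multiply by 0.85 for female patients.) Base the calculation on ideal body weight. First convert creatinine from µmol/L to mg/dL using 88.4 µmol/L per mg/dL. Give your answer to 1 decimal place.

16.1 mL/min

SCr = 189 / 88.4 = 2.138 mg/dL
CrCl = (140 − 69) × 41.1 / (72 × 2.138) × 0.85 = 2918.1 / 153.94 × 0.85 ≈ 16.1 mL/min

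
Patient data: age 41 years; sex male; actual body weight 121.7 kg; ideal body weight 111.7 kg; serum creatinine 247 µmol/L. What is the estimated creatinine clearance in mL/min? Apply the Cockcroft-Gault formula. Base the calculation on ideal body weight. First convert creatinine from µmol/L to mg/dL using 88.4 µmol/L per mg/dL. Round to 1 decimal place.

SCr = 247 / 88.4 = 2.794 mg/dL
CrCl = (140 − 41) × 111.7 / (72 × 2.794) = 11058.3 / 201.17 ≈ 55.0 mL/min

55.0 mL/min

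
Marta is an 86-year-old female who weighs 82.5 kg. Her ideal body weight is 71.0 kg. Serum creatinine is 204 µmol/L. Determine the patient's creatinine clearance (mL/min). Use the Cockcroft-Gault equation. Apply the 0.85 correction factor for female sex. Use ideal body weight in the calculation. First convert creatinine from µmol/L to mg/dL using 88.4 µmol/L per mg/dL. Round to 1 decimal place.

19.6 mL/min

SCr = 204 / 88.4 = 2.308 mg/dL
CrCl = (140 − 86) × 71 / (72 × 2.308) × 0.85 = 3834.0 / 166.18 × 0.85 ≈ 19.6 mL/min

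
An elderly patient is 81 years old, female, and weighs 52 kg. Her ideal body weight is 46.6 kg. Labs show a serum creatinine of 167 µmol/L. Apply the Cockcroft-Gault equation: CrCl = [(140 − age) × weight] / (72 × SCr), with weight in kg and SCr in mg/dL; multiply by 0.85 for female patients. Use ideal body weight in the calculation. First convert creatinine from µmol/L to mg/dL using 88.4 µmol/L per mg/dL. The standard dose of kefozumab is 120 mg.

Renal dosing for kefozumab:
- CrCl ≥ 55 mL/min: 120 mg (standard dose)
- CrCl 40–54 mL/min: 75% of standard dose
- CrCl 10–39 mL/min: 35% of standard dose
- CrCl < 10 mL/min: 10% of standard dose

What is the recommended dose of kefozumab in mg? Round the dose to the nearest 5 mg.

40 mg

SCr = 167 / 88.4 = 1.889 mg/dL
CrCl = (140 − 81) × 46.6 / (72 × 1.889) × 0.85 = 2749.4 / 136.01 × 0.85 ≈ 17.2 mL/min
CrCl ≈ 17 mL/min → bracket 10–39 mL/min.
35% of 120 mg = 42 mg → 40 mg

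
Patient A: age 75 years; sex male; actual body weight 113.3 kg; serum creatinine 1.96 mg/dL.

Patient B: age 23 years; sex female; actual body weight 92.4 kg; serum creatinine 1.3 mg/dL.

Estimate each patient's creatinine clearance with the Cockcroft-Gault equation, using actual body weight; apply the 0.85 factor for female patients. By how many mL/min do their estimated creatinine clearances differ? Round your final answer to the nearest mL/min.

Patient A: CrCl = (140 − 75) × 113.3 / (72 × 1.96) = 7364.5 / 141.12 ≈ 52.2 mL/min
Patient B: CrCl = (140 − 23) × 92.4 / (72 × 1.3) × 0.85 = 10810.8 / 93.60 × 0.85 ≈ 98.2 mL/min
|52.2 − 98.2| = 46.0 mL/min

46 mL/min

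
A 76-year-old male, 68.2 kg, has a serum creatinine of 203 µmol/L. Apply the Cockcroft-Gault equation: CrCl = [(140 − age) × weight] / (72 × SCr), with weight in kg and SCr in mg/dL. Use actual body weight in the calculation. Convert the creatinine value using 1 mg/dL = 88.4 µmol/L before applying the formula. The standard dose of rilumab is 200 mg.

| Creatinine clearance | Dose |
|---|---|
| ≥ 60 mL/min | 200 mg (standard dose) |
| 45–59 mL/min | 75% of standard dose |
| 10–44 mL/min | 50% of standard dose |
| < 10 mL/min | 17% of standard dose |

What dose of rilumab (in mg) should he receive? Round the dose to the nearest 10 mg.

100 mg

SCr = 203 / 88.4 = 2.296 mg/dL
CrCl = (140 − 76) × 68.2 / (72 × 2.296) = 4364.8 / 165.31 ≈ 26.4 mL/min
CrCl ≈ 26 mL/min → bracket 10–44 mL/min.
50% of 200 mg = 100 mg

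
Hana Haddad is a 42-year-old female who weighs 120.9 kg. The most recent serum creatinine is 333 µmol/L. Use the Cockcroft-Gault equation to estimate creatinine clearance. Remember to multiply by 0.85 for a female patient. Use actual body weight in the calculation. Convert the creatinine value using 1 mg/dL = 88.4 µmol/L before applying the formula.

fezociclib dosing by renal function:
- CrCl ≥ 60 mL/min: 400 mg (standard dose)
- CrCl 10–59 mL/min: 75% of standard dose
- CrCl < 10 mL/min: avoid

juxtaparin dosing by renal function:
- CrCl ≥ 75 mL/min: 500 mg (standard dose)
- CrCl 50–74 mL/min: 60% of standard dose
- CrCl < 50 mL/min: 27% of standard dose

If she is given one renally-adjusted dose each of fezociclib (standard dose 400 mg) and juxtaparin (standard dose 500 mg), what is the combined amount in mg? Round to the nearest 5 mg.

435 mg

SCr = 333 / 88.4 = 3.767 mg/dL
CrCl = (140 − 42) × 120.9 / (72 × 3.767) × 0.85 = 11848.2 / 271.22 × 0.85 ≈ 37.1 mL/min
CrCl ≈ 37 mL/min.
fezociclib: 10–59 mL/min → 75% of 400 mg = 300 mg.
juxtaparin: < 50 mL/min → 27% of 500 mg = 135 mg.
Total = 300 + 135 = 435 mg.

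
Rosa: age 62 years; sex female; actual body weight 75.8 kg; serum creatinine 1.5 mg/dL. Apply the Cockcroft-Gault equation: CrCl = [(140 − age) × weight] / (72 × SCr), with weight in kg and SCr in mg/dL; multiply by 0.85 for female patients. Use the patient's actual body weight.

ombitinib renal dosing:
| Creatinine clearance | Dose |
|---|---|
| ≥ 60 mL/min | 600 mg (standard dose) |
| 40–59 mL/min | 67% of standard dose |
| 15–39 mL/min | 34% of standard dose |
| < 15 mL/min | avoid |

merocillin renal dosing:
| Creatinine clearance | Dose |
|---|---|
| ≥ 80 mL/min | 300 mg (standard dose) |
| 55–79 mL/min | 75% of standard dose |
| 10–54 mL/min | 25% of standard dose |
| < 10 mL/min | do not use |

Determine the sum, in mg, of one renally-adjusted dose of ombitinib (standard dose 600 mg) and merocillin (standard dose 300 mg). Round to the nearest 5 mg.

475 mg

CrCl = (140 − 62) × 75.8 / (72 × 1.5) × 0.85 = 5912.4 / 108.00 × 0.85 ≈ 46.5 mL/min
CrCl ≈ 47 mL/min.
ombitinib: 40–59 mL/min → 67% of 600 mg = 402 mg.
merocillin: 10–54 mL/min → 25% of 300 mg = 75 mg.
Total = 402 + 75 = 477 mg.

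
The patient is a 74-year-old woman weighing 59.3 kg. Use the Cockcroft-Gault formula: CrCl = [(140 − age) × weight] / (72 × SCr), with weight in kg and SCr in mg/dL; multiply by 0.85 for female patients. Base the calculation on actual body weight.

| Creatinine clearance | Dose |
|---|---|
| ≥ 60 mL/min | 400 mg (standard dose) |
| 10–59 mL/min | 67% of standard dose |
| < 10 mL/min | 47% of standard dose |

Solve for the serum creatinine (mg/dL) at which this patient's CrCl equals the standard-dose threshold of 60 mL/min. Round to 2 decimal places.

Standard dose requires CrCl ≥ 60 mL/min.
Set (140 − 74) × 59.3 × 0.85 / (72 × SCr) = 60
SCr = (140 − 74) × 59.3 × 0.85 / (72 × 60) = 0.770 mg/dL

0.77 mg/dL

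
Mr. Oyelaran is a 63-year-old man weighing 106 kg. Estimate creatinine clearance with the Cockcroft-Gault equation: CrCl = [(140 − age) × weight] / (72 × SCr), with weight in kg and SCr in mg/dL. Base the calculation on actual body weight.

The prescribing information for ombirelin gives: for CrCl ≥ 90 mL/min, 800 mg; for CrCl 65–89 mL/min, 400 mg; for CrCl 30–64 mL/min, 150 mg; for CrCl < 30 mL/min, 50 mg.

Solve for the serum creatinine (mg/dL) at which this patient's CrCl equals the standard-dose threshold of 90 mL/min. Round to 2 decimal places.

Standard dose requires CrCl ≥ 90 mL/min.
Set (140 − 63) × 106 / (72 × SCr) = 90
SCr = (140 − 63) × 106 / (72 × 90) = 1.260 mg/dL

1.26 mg/dL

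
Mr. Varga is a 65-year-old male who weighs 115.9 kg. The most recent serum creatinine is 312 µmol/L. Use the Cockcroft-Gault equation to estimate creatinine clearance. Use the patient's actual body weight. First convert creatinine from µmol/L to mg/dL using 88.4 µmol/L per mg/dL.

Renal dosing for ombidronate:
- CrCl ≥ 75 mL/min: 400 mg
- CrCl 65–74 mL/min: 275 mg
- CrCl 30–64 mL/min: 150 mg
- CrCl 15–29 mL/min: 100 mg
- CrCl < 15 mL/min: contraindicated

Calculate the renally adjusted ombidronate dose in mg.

SCr = 312 / 88.4 = 3.529 mg/dL
CrCl = (140 − 65) × 115.9 / (72 × 3.529) = 8692.5 / 254.09 ≈ 34.2 mL/min
CrCl ≈ 34 mL/min → bracket 30–64 mL/min.
Dose for this bracket: 150 mg.

150 mg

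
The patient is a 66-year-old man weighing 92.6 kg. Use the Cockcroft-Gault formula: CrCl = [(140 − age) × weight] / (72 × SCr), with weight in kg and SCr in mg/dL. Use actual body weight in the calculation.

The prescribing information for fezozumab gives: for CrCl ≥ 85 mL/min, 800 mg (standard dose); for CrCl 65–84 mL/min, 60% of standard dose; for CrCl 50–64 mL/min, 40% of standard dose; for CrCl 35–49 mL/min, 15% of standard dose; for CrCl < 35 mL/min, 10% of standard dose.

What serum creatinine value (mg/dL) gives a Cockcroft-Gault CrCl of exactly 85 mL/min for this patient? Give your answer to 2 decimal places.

1.12 mg/dL

Standard dose requires CrCl ≥ 85 mL/min.
Set (140 − 66) × 92.6 / (72 × SCr) = 85
SCr = (140 − 66) × 92.6 / (72 × 85) = 1.120 mg/dL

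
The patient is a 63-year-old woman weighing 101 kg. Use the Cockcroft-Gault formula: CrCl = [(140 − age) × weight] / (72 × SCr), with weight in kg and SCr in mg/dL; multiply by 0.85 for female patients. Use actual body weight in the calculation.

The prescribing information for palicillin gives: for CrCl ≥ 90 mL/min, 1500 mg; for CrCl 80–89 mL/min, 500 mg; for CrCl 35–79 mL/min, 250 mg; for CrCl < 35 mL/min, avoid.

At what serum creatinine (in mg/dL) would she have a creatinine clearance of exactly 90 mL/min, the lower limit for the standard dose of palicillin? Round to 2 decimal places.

Standard dose requires CrCl ≥ 90 mL/min.
Set (140 − 63) × 101 × 0.85 / (72 × SCr) = 90
SCr = (140 − 63) × 101 × 0.85 / (72 × 90) = 1.020 mg/dL

1.02 mg/dL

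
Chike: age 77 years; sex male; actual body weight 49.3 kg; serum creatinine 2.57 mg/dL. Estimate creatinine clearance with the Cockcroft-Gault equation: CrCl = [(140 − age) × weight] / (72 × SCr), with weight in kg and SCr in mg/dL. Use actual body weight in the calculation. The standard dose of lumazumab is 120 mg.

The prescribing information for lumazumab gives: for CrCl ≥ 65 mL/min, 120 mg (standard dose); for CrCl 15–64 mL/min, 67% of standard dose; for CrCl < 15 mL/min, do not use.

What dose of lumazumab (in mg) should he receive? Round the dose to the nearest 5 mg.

80 mg

CrCl = (140 − 77) × 49.3 / (72 × 2.57) = 3105.9 / 185.04 ≈ 16.8 mL/min
CrCl ≈ 17 mL/min → bracket 15–64 mL/min.
67% of 120 mg = 80.4 mg → 80 mg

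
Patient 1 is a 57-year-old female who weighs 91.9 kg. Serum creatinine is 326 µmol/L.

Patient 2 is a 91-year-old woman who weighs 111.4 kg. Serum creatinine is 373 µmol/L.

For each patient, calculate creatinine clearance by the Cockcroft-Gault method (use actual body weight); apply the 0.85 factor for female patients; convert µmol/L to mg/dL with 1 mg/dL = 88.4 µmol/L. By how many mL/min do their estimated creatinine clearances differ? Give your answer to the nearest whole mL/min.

9 mL/min

Patient 1: SCr = 326 / 88.4 = 3.688 mg/dL
Patient 1: CrCl = (140 − 57) × 91.9 / (72 × 3.688) × 0.85 = 7627.7 / 265.54 × 0.85 ≈ 24.4 mL/min
Patient 2: SCr = 373 / 88.4 = 4.219 mg/dL
Patient 2: CrCl = (140 − 91) × 111.4 / (72 × 4.219) × 0.85 = 5458.6 / 303.77 × 0.85 ≈ 15.3 mL/min
|24.4 − 15.3| = 9.1 mL/min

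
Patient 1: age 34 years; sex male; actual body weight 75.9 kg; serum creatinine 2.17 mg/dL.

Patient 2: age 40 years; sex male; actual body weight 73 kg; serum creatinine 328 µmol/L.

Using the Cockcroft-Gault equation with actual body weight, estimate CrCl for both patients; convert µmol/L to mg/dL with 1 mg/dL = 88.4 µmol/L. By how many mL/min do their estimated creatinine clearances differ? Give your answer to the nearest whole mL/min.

Patient 1: CrCl = (140 − 34) × 75.9 / (72 × 2.17) = 8045.4 / 156.24 ≈ 51.5 mL/min
Patient 2: SCr = 328 / 88.4 = 3.71 mg/dL
Patient 2: CrCl = (140 − 40) × 73 / (72 × 3.71) = 7300.0 / 267.12 ≈ 27.3 mL/min
|51.5 − 27.3| = 24.2 mL/min

24 mL/min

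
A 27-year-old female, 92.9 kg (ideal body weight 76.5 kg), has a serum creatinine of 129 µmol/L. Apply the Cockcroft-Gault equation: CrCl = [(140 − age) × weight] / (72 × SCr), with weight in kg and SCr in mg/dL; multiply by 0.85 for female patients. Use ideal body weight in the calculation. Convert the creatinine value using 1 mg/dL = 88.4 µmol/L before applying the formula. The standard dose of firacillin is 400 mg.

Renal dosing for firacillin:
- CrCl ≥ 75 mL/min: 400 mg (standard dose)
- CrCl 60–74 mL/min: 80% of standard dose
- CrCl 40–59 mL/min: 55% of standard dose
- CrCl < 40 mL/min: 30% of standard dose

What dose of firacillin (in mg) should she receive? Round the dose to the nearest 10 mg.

320 mg

SCr = 129 / 88.4 = 1.459 mg/dL
CrCl = (140 − 27) × 76.5 / (72 × 1.459) × 0.85 = 8644.5 / 105.05 × 0.85 ≈ 69.9 mL/min
CrCl ≈ 70 mL/min → bracket 60–74 mL/min.
80% of 400 mg = 320 mg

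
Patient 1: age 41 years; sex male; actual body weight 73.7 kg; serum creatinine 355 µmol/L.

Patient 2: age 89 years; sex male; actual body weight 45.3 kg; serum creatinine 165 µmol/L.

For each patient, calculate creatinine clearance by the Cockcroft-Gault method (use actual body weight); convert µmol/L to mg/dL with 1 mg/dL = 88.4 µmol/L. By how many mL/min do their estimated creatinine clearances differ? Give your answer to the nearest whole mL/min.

8 mL/min

Patient 1: SCr = 355 / 88.4 = 4.016 mg/dL
Patient 1: CrCl = (140 − 41) × 73.7 / (72 × 4.016) = 7296.3 / 289.15 ≈ 25.2 mL/min
Patient 2: SCr = 165 / 88.4 = 1.867 mg/dL
Patient 2: CrCl = (140 − 89) × 45.3 / (72 × 1.867) = 2310.3 / 134.42 ≈ 17.2 mL/min
|25.2 − 17.2| = 8.0 mL/min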